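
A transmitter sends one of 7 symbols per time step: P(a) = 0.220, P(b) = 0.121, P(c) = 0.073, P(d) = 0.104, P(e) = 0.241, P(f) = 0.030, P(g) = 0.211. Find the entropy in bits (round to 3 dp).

H = −Σ pᵢ log₂ pᵢ.
−0.220·log₂(0.220) = 0.4806
−0.121·log₂(0.121) = 0.3687
−0.073·log₂(0.073) = 0.2756
−0.104·log₂(0.104) = 0.3396
−0.241·log₂(0.241) = 0.4947
−0.030·log₂(0.030) = 0.1518
−0.211·log₂(0.211) = 0.4736
Sum ≈ 2.5846 → 2.585 bits.

2.585 bits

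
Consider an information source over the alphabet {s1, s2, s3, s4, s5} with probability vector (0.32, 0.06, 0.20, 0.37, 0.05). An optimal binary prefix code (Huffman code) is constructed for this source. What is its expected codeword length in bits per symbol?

Repeatedly combine the two least-probable nodes; the expected code length is the sum of the merged weights.
merge 1/20 + 3/50 → 11/100
merge 11/100 + 1/5 → 31/100
merge 31/100 + 8/25 → 63/100
merge 37/100 + 63/100 → 1
L = 11/100 + 31/100 + 63/100 + 1 = 41/20 = 2.05 bits/symbol.

2.05 bits/symbol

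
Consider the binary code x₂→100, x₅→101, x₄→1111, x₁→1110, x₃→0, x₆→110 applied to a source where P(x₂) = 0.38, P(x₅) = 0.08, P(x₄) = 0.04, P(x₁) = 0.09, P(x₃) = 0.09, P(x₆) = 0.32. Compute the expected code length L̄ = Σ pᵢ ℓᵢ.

L̄ = Σ pᵢ·ℓᵢ = 0.38·3 + 0.08·3 + 0.04·4 + 0.09·4 + 0.09·1 + 0.32·3 = 2.95 bits/symbol.

2.95 bits/symbol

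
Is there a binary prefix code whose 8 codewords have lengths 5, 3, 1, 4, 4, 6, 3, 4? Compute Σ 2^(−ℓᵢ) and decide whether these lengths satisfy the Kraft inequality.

With common denominator 2^6 = 64: Σ 2^(−ℓᵢ) = 2/64 + 8/64 + 32/64 + 4/64 + 4/64 + 1/64 + 8/64 + 4/64 = 63/64 = 0.984375.
Kraft's inequality requires Σ ≤ 1; here Σ = 0.984375 ≤ 1, so such a prefix code exists.

0.984375; yes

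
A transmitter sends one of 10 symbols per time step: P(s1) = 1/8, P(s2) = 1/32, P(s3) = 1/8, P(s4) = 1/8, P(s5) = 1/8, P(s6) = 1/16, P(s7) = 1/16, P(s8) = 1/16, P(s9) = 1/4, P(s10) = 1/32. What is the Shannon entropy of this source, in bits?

Each probability is a power of 1/2, so log₂(1/p) is an integer.
H = Σ p·log₂(1/p) = 1/8·3 + 1/32·5 + 1/8·3 + 1/8·3 + 1/8·3 + 1/16·4 + 1/16·4 + 1/16·4 + 1/4·2 + 1/32·5 = 3.0625 bits.

3.0625 bits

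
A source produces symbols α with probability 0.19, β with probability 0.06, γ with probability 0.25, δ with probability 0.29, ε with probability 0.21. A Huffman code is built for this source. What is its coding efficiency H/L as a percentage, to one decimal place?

Entropy H = −Σ p log₂ p ≈ 2.1895 bits.
Huffman merges: 3/50+19/100→1/4; 21/100+1/4→23/50; 1/4+29/100→27/50; 23/50+27/50→1. L = 9/4 ≈ 2.2500.
Efficiency = H/L = 2.1895/2.2500 = 97.3%.

97.3%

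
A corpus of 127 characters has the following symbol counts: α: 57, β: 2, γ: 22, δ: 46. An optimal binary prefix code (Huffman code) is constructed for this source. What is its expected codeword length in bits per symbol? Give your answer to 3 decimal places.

Probabilities are the counts divided by 127.
Repeatedly combine the two least-probable nodes; the expected code length is the sum of the merged weights.
merge 2/127 + 22/127 → 24/127
merge 24/127 + 46/127 → 70/127
merge 57/127 + 70/127 → 1
L = 24/127 + 70/127 + 1 = 221/127 ≈ 1.740 bits/symbol.

1.740 bits/symbol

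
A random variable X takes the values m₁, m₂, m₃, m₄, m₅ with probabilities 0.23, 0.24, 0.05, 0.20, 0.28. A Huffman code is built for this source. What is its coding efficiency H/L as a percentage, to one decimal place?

96.7%

Entropy H = −Σ p log₂ p ≈ 2.1765 bits.
Huffman merges: 1/20+1/5→1/4; 23/100+6/25→47/100; 1/4+7/25→53/100; 47/100+53/100→1. L = 9/4 ≈ 2.2500.
Efficiency = H/L = 2.1765/2.2500 = 96.7%.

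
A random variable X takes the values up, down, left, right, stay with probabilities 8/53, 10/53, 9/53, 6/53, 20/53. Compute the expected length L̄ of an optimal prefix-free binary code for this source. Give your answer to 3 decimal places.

2.245 bits/symbol

Repeatedly combine the two least-probable nodes; the expected code length is the sum of the merged weights.
merge 6/53 + 8/53 → 14/53
merge 9/53 + 10/53 → 19/53
merge 14/53 + 19/53 → 33/53
merge 20/53 + 33/53 → 1
L = 14/53 + 19/53 + 33/53 + 1 = 119/53 ≈ 2.245 bits/symbol.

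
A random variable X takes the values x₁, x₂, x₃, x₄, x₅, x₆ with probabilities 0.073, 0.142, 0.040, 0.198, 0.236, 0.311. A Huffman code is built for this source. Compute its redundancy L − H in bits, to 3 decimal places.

0.028 bits

Entropy H = −Σ p log₂ p ≈ 2.3395 bits.
Huffman merges: 1/25+73/1000→113/1000; 113/1000+71/500→51/200; 99/500+59/250→217/500; 51/200+311/1000→283/500; 217/500+283/500→1. L = 296/125 ≈ 2.3680.
L − H = 2.3680 − 2.3395 = 0.028 bits.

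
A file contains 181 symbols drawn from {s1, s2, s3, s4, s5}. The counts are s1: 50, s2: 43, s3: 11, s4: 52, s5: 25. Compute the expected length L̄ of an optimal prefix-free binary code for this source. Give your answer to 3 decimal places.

2.199 bits/symbol

Probabilities are the counts divided by 181.
Repeatedly combine the two least-probable nodes; the expected code length is the sum of the merged weights.
merge 11/181 + 25/181 → 36/181
merge 36/181 + 43/181 → 79/181
merge 50/181 + 52/181 → 102/181
merge 79/181 + 102/181 → 1
L = 36/181 + 79/181 + 102/181 + 1 = 398/181 ≈ 2.199 bits/symbol.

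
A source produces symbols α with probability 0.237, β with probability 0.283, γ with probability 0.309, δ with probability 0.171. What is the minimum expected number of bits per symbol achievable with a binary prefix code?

Repeatedly combine the two least-probable nodes; the expected code length is the sum of the merged weights.
merge 171/1000 + 237/1000 → 51/125
merge 283/1000 + 309/1000 → 74/125
merge 51/125 + 74/125 → 1
L = 51/125 + 74/125 + 1 = 2 bits/symbol.

2 bits/symbol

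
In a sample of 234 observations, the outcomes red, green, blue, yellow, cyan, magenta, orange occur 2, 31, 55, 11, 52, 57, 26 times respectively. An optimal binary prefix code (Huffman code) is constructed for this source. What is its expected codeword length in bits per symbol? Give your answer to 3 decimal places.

2.521 bits/symbol

Probabilities are the counts divided by 234.
Repeatedly combine the two least-probable nodes; the expected code length is the sum of the merged weights.
merge 1/117 + 11/234 → 1/18
merge 1/18 + 1/9 → 1/6
merge 31/234 + 1/6 → 35/117
merge 2/9 + 55/234 → 107/234
merge 19/78 + 35/117 → 127/234
merge 107/234 + 127/234 → 1
L = 1/18 + 1/6 + 35/117 + 107/234 + 127/234 + 1 = 295/117 ≈ 2.521 bits/symbol.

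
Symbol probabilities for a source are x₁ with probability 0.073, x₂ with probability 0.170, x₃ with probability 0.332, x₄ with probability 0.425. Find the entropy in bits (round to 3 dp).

1.763 bits

H = −Σ pᵢ log₂ pᵢ.
−0.073·log₂(0.073) = 0.2756
−0.170·log₂(0.170) = 0.4346
−0.332·log₂(0.332) = 0.5281
−0.425·log₂(0.425) = 0.5246
Sum ≈ 1.7630 → 1.763 bits.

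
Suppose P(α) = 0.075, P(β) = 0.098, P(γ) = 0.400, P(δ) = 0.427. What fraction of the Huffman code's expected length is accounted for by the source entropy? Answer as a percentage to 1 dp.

Entropy H = −Σ p log₂ p ≈ 1.6617 bits.
Huffman merges: 3/40+49/500→173/1000; 173/1000+2/5→573/1000; 427/1000+573/1000→1. L = 873/500 ≈ 1.7460.
Efficiency = H/L = 1.6617/1.7460 = 95.2%.

95.2%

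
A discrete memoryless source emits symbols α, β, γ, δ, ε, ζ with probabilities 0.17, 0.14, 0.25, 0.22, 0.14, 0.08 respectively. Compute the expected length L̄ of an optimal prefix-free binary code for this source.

Repeatedly combine the two least-probable nodes; the expected code length is the sum of the merged weights.
merge 2/25 + 7/50 → 11/50
merge 7/50 + 17/100 → 31/100
merge 11/50 + 11/50 → 11/25
merge 1/4 + 31/100 → 14/25
merge 11/25 + 14/25 → 1
L = 11/50 + 31/100 + 11/25 + 14/25 + 1 = 253/100 = 2.53 bits/symbol.

2.53 bits/symbol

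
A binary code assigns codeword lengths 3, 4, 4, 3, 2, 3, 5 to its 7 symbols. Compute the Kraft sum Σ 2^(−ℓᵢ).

With common denominator 2^5 = 32: Σ 2^(−ℓᵢ) = 4/32 + 2/32 + 2/32 + 4/32 + 8/32 + 4/32 + 1/32 = 25/32 = 0.78125.

0.78125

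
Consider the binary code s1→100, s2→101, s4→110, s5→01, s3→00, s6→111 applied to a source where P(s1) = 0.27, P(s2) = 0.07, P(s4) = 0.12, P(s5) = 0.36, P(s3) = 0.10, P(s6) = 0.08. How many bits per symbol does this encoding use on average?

2.54 bits/symbol

L̄ = Σ pᵢ·ℓᵢ = 0.27·3 + 0.07·3 + 0.12·3 + 0.36·2 + 0.10·2 + 0.08·3 = 2.54 bits/symbol.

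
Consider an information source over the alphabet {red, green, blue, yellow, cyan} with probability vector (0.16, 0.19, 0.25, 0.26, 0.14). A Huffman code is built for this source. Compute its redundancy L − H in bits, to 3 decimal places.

Entropy H = −Σ p log₂ p ≈ 2.2806 bits.
Huffman merges: 7/50+4/25→3/10; 19/100+1/4→11/25; 13/50+3/10→14/25; 11/25+14/25→1. L = 23/10 ≈ 2.3000.
L − H = 2.3000 − 2.2806 = 0.019 bits.

0.019 bits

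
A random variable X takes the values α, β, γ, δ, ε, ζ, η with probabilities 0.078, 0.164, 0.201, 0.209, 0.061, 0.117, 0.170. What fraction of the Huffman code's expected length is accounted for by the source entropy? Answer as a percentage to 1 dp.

Entropy H = −Σ p log₂ p ≈ 2.6950 bits.
Huffman merges: 61/1000+39/500→139/1000; 117/1000+139/1000→32/125; 41/250+17/100→167/500; 201/1000+209/1000→41/100; 32/125+167/500→59/100; 41/100+59/100→1. L = 2729/1000 ≈ 2.7290.
Efficiency = H/L = 2.6950/2.7290 = 98.8%.

98.8%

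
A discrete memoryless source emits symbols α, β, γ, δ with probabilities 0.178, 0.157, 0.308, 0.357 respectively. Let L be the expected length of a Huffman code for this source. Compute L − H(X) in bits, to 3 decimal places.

0.062 bits

Entropy H = −Σ p log₂ p ≈ 1.9164 bits.
Huffman merges: 157/1000+89/500→67/200; 77/250+67/200→643/1000; 357/1000+643/1000→1. L = 989/500 ≈ 1.9780.
L − H = 1.9780 − 1.9164 = 0.062 bits.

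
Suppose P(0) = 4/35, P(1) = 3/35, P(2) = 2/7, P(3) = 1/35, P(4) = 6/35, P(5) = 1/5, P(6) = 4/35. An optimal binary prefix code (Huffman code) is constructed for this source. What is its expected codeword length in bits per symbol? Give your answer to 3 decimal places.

2.629 bits/symbol

Repeatedly combine the two least-probable nodes; the expected code length is the sum of the merged weights.
merge 1/35 + 3/35 → 4/35
merge 4/35 + 4/35 → 8/35
merge 4/35 + 6/35 → 2/7
merge 1/5 + 8/35 → 3/7
merge 2/7 + 2/7 → 4/7
merge 3/7 + 4/7 → 1
L = 4/35 + 8/35 + 2/7 + 3/7 + 4/7 + 1 = 92/35 ≈ 2.629 bits/symbol.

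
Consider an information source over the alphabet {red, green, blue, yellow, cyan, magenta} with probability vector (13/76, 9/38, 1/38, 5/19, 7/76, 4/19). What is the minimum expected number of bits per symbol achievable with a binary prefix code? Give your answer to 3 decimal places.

2.408 bits/symbol

Repeatedly combine the two least-probable nodes; the expected code length is the sum of the merged weights.
merge 1/38 + 7/76 → 9/76
merge 9/76 + 13/76 → 11/38
merge 4/19 + 9/38 → 17/38
merge 5/19 + 11/38 → 21/38
merge 17/38 + 21/38 → 1
L = 9/76 + 11/38 + 17/38 + 21/38 + 1 = 183/76 ≈ 2.408 bits/symbol.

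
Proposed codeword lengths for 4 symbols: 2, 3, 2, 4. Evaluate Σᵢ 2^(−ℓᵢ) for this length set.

With common denominator 2^4 = 16: Σ 2^(−ℓᵢ) = 4/16 + 2/16 + 4/16 + 1/16 = 11/16 = 0.6875.

0.6875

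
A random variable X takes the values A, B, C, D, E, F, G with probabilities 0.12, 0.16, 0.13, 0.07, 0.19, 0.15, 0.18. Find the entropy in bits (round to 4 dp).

H = −Σ pᵢ log₂ pᵢ.
−0.12·log₂(0.12) = 0.3671
−0.16·log₂(0.16) = 0.4230
−0.13·log₂(0.13) = 0.3826
−0.07·log₂(0.07) = 0.2686
−0.19·log₂(0.19) = 0.4552
−0.15·log₂(0.15) = 0.4105
−0.18·log₂(0.18) = 0.4453
Sum ≈ 2.7524 → 2.7524 bits.

2.7524 bits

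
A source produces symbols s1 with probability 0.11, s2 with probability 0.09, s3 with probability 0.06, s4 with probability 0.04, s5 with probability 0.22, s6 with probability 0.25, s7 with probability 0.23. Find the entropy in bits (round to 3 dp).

2.560 bits

H = −Σ pᵢ log₂ pᵢ.
−0.11·log₂(0.11) = 0.3503
−0.09·log₂(0.09) = 0.3127
−0.06·log₂(0.06) = 0.2435
−0.04·log₂(0.04) = 0.1858
−0.22·log₂(0.22) = 0.4806
−0.25·log₂(0.25) = 0.5000
−0.23·log₂(0.23) = 0.4877
Sum ≈ 2.5605 → 2.560 bits.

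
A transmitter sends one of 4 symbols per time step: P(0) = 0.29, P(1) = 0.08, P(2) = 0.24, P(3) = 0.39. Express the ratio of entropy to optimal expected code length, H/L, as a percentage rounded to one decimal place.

Entropy H = −Σ p log₂ p ≈ 1.8333 bits.
Huffman merges: 2/25+6/25→8/25; 29/100+8/25→61/100; 39/100+61/100→1. L = 193/100 ≈ 1.9300.
Efficiency = H/L = 1.8333/1.9300 = 95.0%.

95.0%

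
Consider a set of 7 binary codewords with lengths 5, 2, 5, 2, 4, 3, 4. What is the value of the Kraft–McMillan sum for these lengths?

0.8125

With common denominator 2^5 = 32: Σ 2^(−ℓᵢ) = 1/32 + 8/32 + 1/32 + 8/32 + 2/32 + 4/32 + 2/32 = 26/32 = 0.8125.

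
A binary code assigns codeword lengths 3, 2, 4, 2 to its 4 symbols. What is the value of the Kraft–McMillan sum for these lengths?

With common denominator 2^4 = 16: Σ 2^(−ℓᵢ) = 2/16 + 4/16 + 1/16 + 4/16 = 11/16 = 0.6875.

0.6875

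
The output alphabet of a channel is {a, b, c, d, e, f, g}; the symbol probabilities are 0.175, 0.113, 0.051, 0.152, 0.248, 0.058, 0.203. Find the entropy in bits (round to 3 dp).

H = −Σ pᵢ log₂ pᵢ.
−0.175·log₂(0.175) = 0.4401
−0.113·log₂(0.113) = 0.3555
−0.051·log₂(0.051) = 0.2190
−0.152·log₂(0.152) = 0.4131
−0.248·log₂(0.248) = 0.4989
−0.058·log₂(0.058) = 0.2383
−0.203·log₂(0.203) = 0.4670
Sum ≈ 2.6317 → 2.632 bits.

2.632 bits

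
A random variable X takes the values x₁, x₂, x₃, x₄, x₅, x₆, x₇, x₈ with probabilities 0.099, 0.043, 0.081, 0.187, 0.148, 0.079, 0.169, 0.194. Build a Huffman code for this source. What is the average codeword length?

Repeatedly combine the two least-probable nodes; the expected code length is the sum of the merged weights.
merge 43/1000 + 79/1000 → 61/500
merge 81/1000 + 99/1000 → 9/50
merge 61/500 + 37/250 → 27/100
merge 169/1000 + 9/50 → 349/1000
merge 187/1000 + 97/500 → 381/1000
merge 27/100 + 349/1000 → 619/1000
merge 381/1000 + 619/1000 → 1
L = 61/500 + 9/50 + 27/100 + 349/1000 + 381/1000 + 619/1000 + 1 = 2921/1000 = 2.921 bits/symbol.

2.921 bits/symbol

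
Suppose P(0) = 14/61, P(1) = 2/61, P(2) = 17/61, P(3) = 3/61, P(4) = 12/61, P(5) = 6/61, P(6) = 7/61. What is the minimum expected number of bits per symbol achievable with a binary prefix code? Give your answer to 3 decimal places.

2.557 bits/symbol

Repeatedly combine the two least-probable nodes; the expected code length is the sum of the merged weights.
merge 2/61 + 3/61 → 5/61
merge 5/61 + 6/61 → 11/61
merge 7/61 + 11/61 → 18/61
merge 12/61 + 14/61 → 26/61
merge 17/61 + 18/61 → 35/61
merge 26/61 + 35/61 → 1
L = 5/61 + 11/61 + 18/61 + 26/61 + 35/61 + 1 = 156/61 ≈ 2.557 bits/symbol.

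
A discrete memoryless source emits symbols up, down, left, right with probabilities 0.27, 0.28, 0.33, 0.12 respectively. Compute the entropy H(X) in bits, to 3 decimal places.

1.919 bits

H = −Σ pᵢ log₂ pᵢ.
−0.27·log₂(0.27) = 0.5100
−0.28·log₂(0.28) = 0.5142
−0.33·log₂(0.33) = 0.5278
−0.12·log₂(0.12) = 0.3671
Sum ≈ 1.9191 → 1.919 bits.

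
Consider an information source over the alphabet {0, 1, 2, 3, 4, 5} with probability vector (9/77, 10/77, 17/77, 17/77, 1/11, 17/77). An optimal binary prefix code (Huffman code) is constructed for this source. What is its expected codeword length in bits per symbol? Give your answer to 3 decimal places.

Repeatedly combine the two least-probable nodes; the expected code length is the sum of the merged weights.
merge 1/11 + 9/77 → 16/77
merge 10/77 + 16/77 → 26/77
merge 17/77 + 17/77 → 34/77
merge 17/77 + 26/77 → 43/77
merge 34/77 + 43/77 → 1
L = 16/77 + 26/77 + 34/77 + 43/77 + 1 = 28/11 ≈ 2.545 bits/symbol.

2.545 bits/symbol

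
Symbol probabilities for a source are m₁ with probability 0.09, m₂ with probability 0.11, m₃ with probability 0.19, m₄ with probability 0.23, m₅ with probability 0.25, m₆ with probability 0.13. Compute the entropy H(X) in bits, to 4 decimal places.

2.4885 bits

H = −Σ pᵢ log₂ pᵢ.
−0.09·log₂(0.09) = 0.3127
−0.11·log₂(0.11) = 0.3503
−0.19·log₂(0.19) = 0.4552
−0.23·log₂(0.23) = 0.4877
−0.25·log₂(0.25) = 0.5000
−0.13·log₂(0.13) = 0.3826
Sum ≈ 2.4885 → 2.4885 bits.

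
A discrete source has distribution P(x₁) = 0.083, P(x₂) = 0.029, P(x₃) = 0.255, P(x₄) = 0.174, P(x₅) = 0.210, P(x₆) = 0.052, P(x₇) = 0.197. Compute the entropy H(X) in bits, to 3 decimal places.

H = −Σ pᵢ log₂ pᵢ.
−0.083·log₂(0.083) = 0.2980
−0.029·log₂(0.029) = 0.1481
−0.255·log₂(0.255) = 0.5027
−0.174·log₂(0.174) = 0.4390
−0.210·log₂(0.210) = 0.4728
−0.052·log₂(0.052) = 0.2218
−0.197·log₂(0.197) = 0.4617
Sum ≈ 2.5442 → 2.544 bits.

2.544 bits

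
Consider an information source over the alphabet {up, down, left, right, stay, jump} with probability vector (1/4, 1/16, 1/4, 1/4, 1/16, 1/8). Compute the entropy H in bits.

Each probability is a power of 1/2, so log₂(1/p) is an integer.
H = Σ p·log₂(1/p) = 1/4·2 + 1/16·4 + 1/4·2 + 1/4·2 + 1/16·4 + 1/8·3 = 2.375 bits.

2.375 bits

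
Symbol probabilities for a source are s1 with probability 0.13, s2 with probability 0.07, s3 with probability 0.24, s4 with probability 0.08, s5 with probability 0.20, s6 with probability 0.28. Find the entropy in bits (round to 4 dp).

H = −Σ pᵢ log₂ pᵢ.
−0.13·log₂(0.13) = 0.3826
−0.07·log₂(0.07) = 0.2686
−0.24·log₂(0.24) = 0.4941
−0.08·log₂(0.08) = 0.2915
−0.20·log₂(0.20) = 0.4644
−0.28·log₂(0.28) = 0.5142
Sum ≈ 2.4154 → 2.4154 bits.

2.4154 bits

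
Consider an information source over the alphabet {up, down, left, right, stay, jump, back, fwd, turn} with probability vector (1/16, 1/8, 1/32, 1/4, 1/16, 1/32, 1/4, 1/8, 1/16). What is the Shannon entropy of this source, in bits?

Each probability is a power of 1/2, so log₂(1/p) is an integer.
H = Σ p·log₂(1/p) = 1/16·4 + 1/8·3 + 1/32·5 + 1/4·2 + 1/16·4 + 1/32·5 + 1/4·2 + 1/8·3 + 1/16·4 = 2.8125 bits.

2.8125 bits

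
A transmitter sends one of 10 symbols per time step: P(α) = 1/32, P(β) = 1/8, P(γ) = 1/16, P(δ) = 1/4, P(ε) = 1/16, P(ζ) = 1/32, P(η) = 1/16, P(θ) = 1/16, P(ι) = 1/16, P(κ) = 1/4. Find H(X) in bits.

2.9375 bits

Each probability is a power of 1/2, so log₂(1/p) is an integer.
H = Σ p·log₂(1/p) = 1/32·5 + 1/8·3 + 1/16·4 + 1/4·2 + 1/16·4 + 1/32·5 + 1/16·4 + 1/16·4 + 1/16·4 + 1/4·2 = 2.9375 bits.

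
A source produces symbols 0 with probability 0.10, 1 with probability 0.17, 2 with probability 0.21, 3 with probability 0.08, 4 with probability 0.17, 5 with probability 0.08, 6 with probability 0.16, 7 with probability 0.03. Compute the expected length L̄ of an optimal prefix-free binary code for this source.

Repeatedly combine the two least-probable nodes; the expected code length is the sum of the merged weights.
merge 3/100 + 2/25 → 11/100
merge 2/25 + 1/10 → 9/50
merge 11/100 + 4/25 → 27/100
merge 17/100 + 17/100 → 17/50
merge 9/50 + 21/100 → 39/100
merge 27/100 + 17/50 → 61/100
merge 39/100 + 61/100 → 1
L = 11/100 + 9/50 + 27/100 + 17/50 + 39/100 + 61/100 + 1 = 29/10 = 2.9 bits/symbol.

2.9 bits/symbol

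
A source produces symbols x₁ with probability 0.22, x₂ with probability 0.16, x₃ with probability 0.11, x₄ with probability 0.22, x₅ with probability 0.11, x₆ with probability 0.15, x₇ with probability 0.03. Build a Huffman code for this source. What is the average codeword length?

Repeatedly combine the two least-probable nodes; the expected code length is the sum of the merged weights.
merge 3/100 + 11/100 → 7/50
merge 11/100 + 7/50 → 1/4
merge 3/20 + 4/25 → 31/100
merge 11/50 + 11/50 → 11/25
merge 1/4 + 31/100 → 14/25
merge 11/25 + 14/25 → 1
L = 7/50 + 1/4 + 31/100 + 11/25 + 14/25 + 1 = 27/10 = 2.7 bits/symbol.

2.7 bits/symbol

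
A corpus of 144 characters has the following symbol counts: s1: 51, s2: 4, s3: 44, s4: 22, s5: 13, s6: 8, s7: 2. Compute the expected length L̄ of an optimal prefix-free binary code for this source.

Probabilities are the counts divided by 144.
Repeatedly combine the two least-probable nodes; the expected code length is the sum of the merged weights.
merge 1/72 + 1/36 → 1/24
merge 1/24 + 1/18 → 7/72
merge 13/144 + 7/72 → 3/16
merge 11/72 + 3/16 → 49/144
merge 11/36 + 49/144 → 31/48
merge 17/48 + 31/48 → 1
L = 1/24 + 7/72 + 3/16 + 49/144 + 31/48 + 1 = 37/16 = 2.3125 bits/symbol.

2.3125 bits/symbol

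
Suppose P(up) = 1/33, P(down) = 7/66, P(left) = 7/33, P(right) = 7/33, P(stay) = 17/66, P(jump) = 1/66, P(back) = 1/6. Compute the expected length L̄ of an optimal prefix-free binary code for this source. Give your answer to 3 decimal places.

Repeatedly combine the two least-probable nodes; the expected code length is the sum of the merged weights.
merge 1/66 + 1/33 → 1/22
merge 1/22 + 7/66 → 5/33
merge 5/33 + 1/6 → 7/22
merge 7/33 + 7/33 → 14/33
merge 17/66 + 7/22 → 19/33
merge 14/33 + 19/33 → 1
L = 1/22 + 5/33 + 7/22 + 14/33 + 19/33 + 1 = 83/33 ≈ 2.515 bits/symbol.

2.515 bits/symbol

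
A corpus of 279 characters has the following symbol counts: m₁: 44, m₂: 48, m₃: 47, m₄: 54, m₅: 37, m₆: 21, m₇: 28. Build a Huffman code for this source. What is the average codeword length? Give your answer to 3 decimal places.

Probabilities are the counts divided by 279.
Repeatedly combine the two least-probable nodes; the expected code length is the sum of the merged weights.
merge 7/93 + 28/279 → 49/279
merge 37/279 + 44/279 → 9/31
merge 47/279 + 16/93 → 95/279
merge 49/279 + 6/31 → 103/279
merge 9/31 + 95/279 → 176/279
merge 103/279 + 176/279 → 1
L = 49/279 + 9/31 + 95/279 + 103/279 + 176/279 + 1 = 87/31 ≈ 2.806 bits/symbol.

2.806 bits/symbol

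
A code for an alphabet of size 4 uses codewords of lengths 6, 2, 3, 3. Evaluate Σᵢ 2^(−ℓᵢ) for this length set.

0.515625

With common denominator 2^6 = 64: Σ 2^(−ℓᵢ) = 1/64 + 16/64 + 8/64 + 8/64 = 33/64 = 0.515625.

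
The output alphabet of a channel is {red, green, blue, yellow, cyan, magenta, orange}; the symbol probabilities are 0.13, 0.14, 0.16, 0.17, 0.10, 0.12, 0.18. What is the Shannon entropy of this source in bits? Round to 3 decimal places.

2.782 bits

H = −Σ pᵢ log₂ pᵢ.
−0.13·log₂(0.13) = 0.3826
−0.14·log₂(0.14) = 0.3971
−0.16·log₂(0.16) = 0.4230
−0.17·log₂(0.17) = 0.4346
−0.10·log₂(0.10) = 0.3322
−0.12·log₂(0.12) = 0.3671
−0.18·log₂(0.18) = 0.4453
Sum ≈ 2.7819 → 2.782 bits.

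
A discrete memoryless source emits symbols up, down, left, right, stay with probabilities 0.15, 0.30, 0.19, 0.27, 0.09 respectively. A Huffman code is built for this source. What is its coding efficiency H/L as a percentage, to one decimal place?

Entropy H = −Σ p log₂ p ≈ 2.2095 bits.
Huffman merges: 9/100+3/20→6/25; 19/100+6/25→43/100; 27/100+3/10→57/100; 43/100+57/100→1. L = 56/25 ≈ 2.2400.
Efficiency = H/L = 2.2095/2.2400 = 98.6%.

98.6%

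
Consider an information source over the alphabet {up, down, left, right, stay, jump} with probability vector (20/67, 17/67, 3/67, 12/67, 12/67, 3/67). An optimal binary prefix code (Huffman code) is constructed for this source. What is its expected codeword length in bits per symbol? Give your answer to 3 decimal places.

2.358 bits/symbol

Repeatedly combine the two least-probable nodes; the expected code length is the sum of the merged weights.
merge 3/67 + 3/67 → 6/67
merge 6/67 + 12/67 → 18/67
merge 12/67 + 17/67 → 29/67
merge 18/67 + 20/67 → 38/67
merge 29/67 + 38/67 → 1
L = 6/67 + 18/67 + 29/67 + 38/67 + 1 = 158/67 ≈ 2.358 bits/symbol.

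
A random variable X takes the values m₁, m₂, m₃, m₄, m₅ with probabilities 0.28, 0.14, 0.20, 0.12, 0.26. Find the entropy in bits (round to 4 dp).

2.2481 bits

H = −Σ pᵢ log₂ pᵢ.
−0.28·log₂(0.28) = 0.5142
−0.14·log₂(0.14) = 0.3971
−0.20·log₂(0.20) = 0.4644
−0.12·log₂(0.12) = 0.3671
−0.26·log₂(0.26) = 0.5053
Sum ≈ 2.2481 → 2.2481 bits.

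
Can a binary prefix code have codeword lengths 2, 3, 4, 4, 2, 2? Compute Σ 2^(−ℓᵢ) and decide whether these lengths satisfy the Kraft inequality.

1; yes

With common denominator 2^4 = 16: Σ 2^(−ℓᵢ) = 4/16 + 2/16 + 1/16 + 1/16 + 4/16 + 4/16 = 16/16 = 1.
Kraft's inequality requires Σ ≤ 1; here Σ = 1 ≤ 1, so such a prefix code exists.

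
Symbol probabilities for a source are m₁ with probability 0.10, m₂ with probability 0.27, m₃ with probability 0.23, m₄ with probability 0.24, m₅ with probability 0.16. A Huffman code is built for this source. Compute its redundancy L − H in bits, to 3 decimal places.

0.013 bits

Entropy H = −Σ p log₂ p ≈ 2.2470 bits.
Huffman merges: 1/10+4/25→13/50; 23/100+6/25→47/100; 13/50+27/100→53/100; 47/100+53/100→1. L = 113/50 ≈ 2.2600.
L − H = 2.2600 − 2.2470 = 0.013 bits.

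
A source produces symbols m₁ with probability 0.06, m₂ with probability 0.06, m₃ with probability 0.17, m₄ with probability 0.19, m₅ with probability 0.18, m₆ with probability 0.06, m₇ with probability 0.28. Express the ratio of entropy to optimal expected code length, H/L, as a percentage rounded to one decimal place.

97.4%

Entropy H = −Σ p log₂ p ≈ 2.5799 bits.
Huffman merges: 3/50+3/50→3/25; 3/50+3/25→9/50; 17/100+9/50→7/20; 9/50+19/100→37/100; 7/25+7/20→63/100; 37/100+63/100→1. L = 53/20 ≈ 2.6500.
Efficiency = H/L = 2.5799/2.6500 = 97.4%.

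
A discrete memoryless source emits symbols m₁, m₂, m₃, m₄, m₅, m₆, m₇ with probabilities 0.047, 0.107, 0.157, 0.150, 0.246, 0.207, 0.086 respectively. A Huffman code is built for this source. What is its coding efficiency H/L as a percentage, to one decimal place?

99.1%

Entropy H = −Σ p log₂ p ≈ 2.6547 bits.
Huffman merges: 47/1000+43/500→133/1000; 107/1000+133/1000→6/25; 3/20+157/1000→307/1000; 207/1000+6/25→447/1000; 123/500+307/1000→553/1000; 447/1000+553/1000→1. L = 67/25 ≈ 2.6800.
Efficiency = H/L = 2.6547/2.6800 = 99.1%.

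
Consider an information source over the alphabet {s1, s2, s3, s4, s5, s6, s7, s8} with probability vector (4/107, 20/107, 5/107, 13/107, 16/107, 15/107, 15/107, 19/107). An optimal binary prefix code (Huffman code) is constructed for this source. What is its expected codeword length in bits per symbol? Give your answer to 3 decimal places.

Repeatedly combine the two least-probable nodes; the expected code length is the sum of the merged weights.
merge 4/107 + 5/107 → 9/107
merge 9/107 + 13/107 → 22/107
merge 15/107 + 15/107 → 30/107
merge 16/107 + 19/107 → 35/107
merge 20/107 + 22/107 → 42/107
merge 30/107 + 35/107 → 65/107
merge 42/107 + 65/107 → 1
L = 9/107 + 22/107 + 30/107 + 35/107 + 42/107 + 65/107 + 1 = 310/107 ≈ 2.897 bits/symbol.

2.897 bits/symbol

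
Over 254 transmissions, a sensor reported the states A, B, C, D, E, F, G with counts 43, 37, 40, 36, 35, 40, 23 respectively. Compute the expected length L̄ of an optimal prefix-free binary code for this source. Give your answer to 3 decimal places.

2.831 bits/symbol

Probabilities are the counts divided by 254.
Repeatedly combine the two least-probable nodes; the expected code length is the sum of the merged weights.
merge 23/254 + 35/254 → 29/127
merge 18/127 + 37/254 → 73/254
merge 20/127 + 20/127 → 40/127
merge 43/254 + 29/127 → 101/254
merge 73/254 + 40/127 → 153/254
merge 101/254 + 153/254 → 1
L = 29/127 + 73/254 + 40/127 + 101/254 + 153/254 + 1 = 719/254 ≈ 2.831 bits/symbol.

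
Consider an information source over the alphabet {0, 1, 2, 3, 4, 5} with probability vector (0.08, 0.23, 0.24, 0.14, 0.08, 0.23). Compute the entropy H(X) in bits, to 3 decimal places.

H = −Σ pᵢ log₂ pᵢ.
−0.08·log₂(0.08) = 0.2915
−0.23·log₂(0.23) = 0.4877
−0.24·log₂(0.24) = 0.4941
−0.14·log₂(0.14) = 0.3971
−0.08·log₂(0.08) = 0.2915
−0.23·log₂(0.23) = 0.4877
Sum ≈ 2.4496 → 2.450 bits.

2.450 bits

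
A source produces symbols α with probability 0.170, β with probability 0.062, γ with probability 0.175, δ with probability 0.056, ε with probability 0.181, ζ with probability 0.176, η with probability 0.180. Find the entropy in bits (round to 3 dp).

2.689 bits

H = −Σ pᵢ log₂ pᵢ.
−0.170·log₂(0.170) = 0.4346
−0.062·log₂(0.062) = 0.2487
−0.175·log₂(0.175) = 0.4401
−0.056·log₂(0.056) = 0.2329
−0.181·log₂(0.181) = 0.4463
−0.176·log₂(0.176) = 0.4411
−0.180·log₂(0.180) = 0.4453
Sum ≈ 2.6890 → 2.689 bits.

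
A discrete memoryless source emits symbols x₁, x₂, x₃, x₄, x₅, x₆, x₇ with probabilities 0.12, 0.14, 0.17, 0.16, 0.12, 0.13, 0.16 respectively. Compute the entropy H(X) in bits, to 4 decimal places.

H = −Σ pᵢ log₂ pᵢ.
−0.12·log₂(0.12) = 0.3671
−0.14·log₂(0.14) = 0.3971
−0.17·log₂(0.17) = 0.4346
−0.16·log₂(0.16) = 0.4230
−0.12·log₂(0.12) = 0.3671
−0.13·log₂(0.13) = 0.3826
−0.16·log₂(0.16) = 0.4230
Sum ≈ 2.7945 → 2.7945 bits.

2.7945 bits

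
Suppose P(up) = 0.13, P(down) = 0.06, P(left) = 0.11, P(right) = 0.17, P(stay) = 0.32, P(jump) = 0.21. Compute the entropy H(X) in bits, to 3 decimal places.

2.410 bits

H = −Σ pᵢ log₂ pᵢ.
−0.13·log₂(0.13) = 0.3826
−0.06·log₂(0.06) = 0.2435
−0.11·log₂(0.11) = 0.3503
−0.17·log₂(0.17) = 0.4346
−0.32·log₂(0.32) = 0.5260
−0.21·log₂(0.21) = 0.4728
Sum ≈ 2.4099 → 2.410 bits.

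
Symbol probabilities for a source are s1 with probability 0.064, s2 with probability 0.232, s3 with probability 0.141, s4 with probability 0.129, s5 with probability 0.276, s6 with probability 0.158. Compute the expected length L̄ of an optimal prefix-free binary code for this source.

2.492 bits/symbol

Repeatedly combine the two least-probable nodes; the expected code length is the sum of the merged weights.
merge 8/125 + 129/1000 → 193/1000
merge 141/1000 + 79/500 → 299/1000
merge 193/1000 + 29/125 → 17/40
merge 69/250 + 299/1000 → 23/40
merge 17/40 + 23/40 → 1
L = 193/1000 + 299/1000 + 17/40 + 23/40 + 1 = 623/250 = 2.492 bits/symbol.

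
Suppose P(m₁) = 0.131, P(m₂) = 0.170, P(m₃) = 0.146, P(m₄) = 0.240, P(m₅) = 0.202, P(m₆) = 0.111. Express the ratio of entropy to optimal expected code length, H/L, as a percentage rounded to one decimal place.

Entropy H = −Σ p log₂ p ≈ 2.5363 bits.
Huffman merges: 111/1000+131/1000→121/500; 73/500+17/100→79/250; 101/500+6/25→221/500; 121/500+79/250→279/500; 221/500+279/500→1. L = 1279/500 ≈ 2.5580.
Efficiency = H/L = 2.5363/2.5580 = 99.2%.

99.2%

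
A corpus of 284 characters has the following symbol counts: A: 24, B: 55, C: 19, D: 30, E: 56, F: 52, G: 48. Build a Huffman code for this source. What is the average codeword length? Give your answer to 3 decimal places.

Probabilities are the counts divided by 284.
Repeatedly combine the two least-probable nodes; the expected code length is the sum of the merged weights.
merge 19/284 + 6/71 → 43/284
merge 15/142 + 43/284 → 73/284
merge 12/71 + 13/71 → 25/71
merge 55/284 + 14/71 → 111/284
merge 73/284 + 25/71 → 173/284
merge 111/284 + 173/284 → 1
L = 43/284 + 73/284 + 25/71 + 111/284 + 173/284 + 1 = 196/71 ≈ 2.761 bits/symbol.

2.761 bits/symbol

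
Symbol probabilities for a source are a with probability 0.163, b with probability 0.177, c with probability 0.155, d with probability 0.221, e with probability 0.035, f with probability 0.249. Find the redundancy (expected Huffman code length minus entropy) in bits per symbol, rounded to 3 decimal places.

0.094 bits

Entropy H = −Σ p log₂ p ≈ 2.4357 bits.
Huffman merges: 7/200+31/200→19/100; 163/1000+177/1000→17/50; 19/100+221/1000→411/1000; 249/1000+17/50→589/1000; 411/1000+589/1000→1. L = 253/100 ≈ 2.5300.
L − H = 2.5300 − 2.4357 = 0.094 bits.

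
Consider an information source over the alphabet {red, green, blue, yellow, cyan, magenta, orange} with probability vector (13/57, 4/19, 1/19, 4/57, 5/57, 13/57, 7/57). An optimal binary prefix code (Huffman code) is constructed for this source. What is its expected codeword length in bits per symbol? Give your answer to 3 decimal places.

2.667 bits/symbol

Repeatedly combine the two least-probable nodes; the expected code length is the sum of the merged weights.
merge 1/19 + 4/57 → 7/57
merge 5/57 + 7/57 → 4/19
merge 7/57 + 4/19 → 1/3
merge 4/19 + 13/57 → 25/57
merge 13/57 + 1/3 → 32/57
merge 25/57 + 32/57 → 1
L = 7/57 + 4/19 + 1/3 + 25/57 + 32/57 + 1 = 8/3 ≈ 2.667 bits/symbol.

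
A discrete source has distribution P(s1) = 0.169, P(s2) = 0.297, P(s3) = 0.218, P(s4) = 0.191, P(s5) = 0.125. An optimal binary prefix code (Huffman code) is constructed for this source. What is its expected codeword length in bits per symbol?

2.294 bits/symbol

Repeatedly combine the two least-probable nodes; the expected code length is the sum of the merged weights.
merge 1/8 + 169/1000 → 147/500
merge 191/1000 + 109/500 → 409/1000
merge 147/500 + 297/1000 → 591/1000
merge 409/1000 + 591/1000 → 1
L = 147/500 + 409/1000 + 591/1000 + 1 = 1147/500 = 2.294 bits/symbol.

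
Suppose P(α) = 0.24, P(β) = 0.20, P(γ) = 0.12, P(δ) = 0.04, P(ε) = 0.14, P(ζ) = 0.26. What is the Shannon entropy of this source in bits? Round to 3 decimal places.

2.414 bits

H = −Σ pᵢ log₂ pᵢ.
−0.24·log₂(0.24) = 0.4941
−0.20·log₂(0.20) = 0.4644
−0.12·log₂(0.12) = 0.3671
−0.04·log₂(0.04) = 0.1858
−0.14·log₂(0.14) = 0.3971
−0.26·log₂(0.26) = 0.5053
Sum ≈ 2.4137 → 2.414 bits.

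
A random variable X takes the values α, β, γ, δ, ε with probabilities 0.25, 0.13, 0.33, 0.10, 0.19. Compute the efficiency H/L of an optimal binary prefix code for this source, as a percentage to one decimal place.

98.6%

Entropy H = −Σ p log₂ p ≈ 2.1979 bits.
Huffman merges: 1/10+13/100→23/100; 19/100+23/100→21/50; 1/4+33/100→29/50; 21/50+29/50→1. L = 223/100 ≈ 2.2300.
Efficiency = H/L = 2.1979/2.2300 = 98.6%.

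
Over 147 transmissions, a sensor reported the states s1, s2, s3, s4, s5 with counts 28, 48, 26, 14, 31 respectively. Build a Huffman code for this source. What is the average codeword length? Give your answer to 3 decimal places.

2.272 bits/symbol

Probabilities are the counts divided by 147.
Repeatedly combine the two least-probable nodes; the expected code length is the sum of the merged weights.
merge 2/21 + 26/147 → 40/147
merge 4/21 + 31/147 → 59/147
merge 40/147 + 16/49 → 88/147
merge 59/147 + 88/147 → 1
L = 40/147 + 59/147 + 88/147 + 1 = 334/147 ≈ 2.272 bits/symbol.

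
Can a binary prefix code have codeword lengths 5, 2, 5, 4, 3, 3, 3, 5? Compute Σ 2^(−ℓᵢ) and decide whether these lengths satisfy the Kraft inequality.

0.78125; yes

With common denominator 2^5 = 32: Σ 2^(−ℓᵢ) = 1/32 + 8/32 + 1/32 + 2/32 + 4/32 + 4/32 + 4/32 + 1/32 = 25/32 = 0.78125.
Kraft's inequality requires Σ ≤ 1; here Σ = 0.78125 ≤ 1, so such a prefix code exists.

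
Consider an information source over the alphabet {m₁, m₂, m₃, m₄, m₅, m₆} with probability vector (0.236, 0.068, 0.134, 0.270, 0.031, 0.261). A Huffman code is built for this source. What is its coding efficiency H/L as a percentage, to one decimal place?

99.3%

Entropy H = −Σ p log₂ p ≈ 2.3151 bits.
Huffman merges: 31/1000+17/250→99/1000; 99/1000+67/500→233/1000; 233/1000+59/250→469/1000; 261/1000+27/100→531/1000; 469/1000+531/1000→1. L = 583/250 ≈ 2.3320.
Efficiency = H/L = 2.3151/2.3320 = 99.3%.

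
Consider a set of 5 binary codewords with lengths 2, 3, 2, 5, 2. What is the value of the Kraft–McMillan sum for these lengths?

0.90625

With common denominator 2^5 = 32: Σ 2^(−ℓᵢ) = 8/32 + 4/32 + 8/32 + 1/32 + 8/32 = 29/32 = 0.90625.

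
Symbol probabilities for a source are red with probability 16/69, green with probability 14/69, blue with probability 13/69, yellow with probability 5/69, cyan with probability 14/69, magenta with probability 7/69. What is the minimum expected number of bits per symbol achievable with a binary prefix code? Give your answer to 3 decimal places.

2.536 bits/symbol

Repeatedly combine the two least-probable nodes; the expected code length is the sum of the merged weights.
merge 5/69 + 7/69 → 4/23
merge 4/23 + 13/69 → 25/69
merge 14/69 + 14/69 → 28/69
merge 16/69 + 25/69 → 41/69
merge 28/69 + 41/69 → 1
L = 4/23 + 25/69 + 28/69 + 41/69 + 1 = 175/69 ≈ 2.536 bits/symbol.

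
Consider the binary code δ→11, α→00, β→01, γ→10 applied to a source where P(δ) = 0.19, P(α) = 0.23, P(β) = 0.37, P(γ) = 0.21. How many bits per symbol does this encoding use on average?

L̄ = Σ pᵢ·ℓᵢ = 0.19·2 + 0.23·2 + 0.37·2 + 0.21·2 = 2 bits/symbol.

2 bits/symbol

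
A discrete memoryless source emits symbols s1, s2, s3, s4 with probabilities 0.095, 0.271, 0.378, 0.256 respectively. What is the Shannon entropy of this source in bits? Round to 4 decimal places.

H = −Σ pᵢ log₂ pᵢ.
−0.095·log₂(0.095) = 0.3226
−0.271·log₂(0.271) = 0.5105
−0.378·log₂(0.378) = 0.5305
−0.256·log₂(0.256) = 0.5032
Sum ≈ 1.8669 → 1.8669 bits.

1.8669 bits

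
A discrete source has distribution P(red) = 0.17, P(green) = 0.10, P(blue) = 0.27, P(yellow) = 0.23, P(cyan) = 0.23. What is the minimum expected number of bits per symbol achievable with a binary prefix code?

2.27 bits/symbol

Repeatedly combine the two least-probable nodes; the expected code length is the sum of the merged weights.
merge 1/10 + 17/100 → 27/100
merge 23/100 + 23/100 → 23/50
merge 27/100 + 27/100 → 27/50
merge 23/50 + 27/50 → 1
L = 27/100 + 23/50 + 27/50 + 1 = 227/100 = 2.27 bits/symbol.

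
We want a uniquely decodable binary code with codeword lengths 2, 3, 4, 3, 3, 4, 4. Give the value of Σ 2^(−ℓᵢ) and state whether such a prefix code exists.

With common denominator 2^4 = 16: Σ 2^(−ℓᵢ) = 4/16 + 2/16 + 1/16 + 2/16 + 2/16 + 1/16 + 1/16 = 13/16 = 0.8125.
Kraft's inequality requires Σ ≤ 1; here Σ = 0.8125 ≤ 1, so such a prefix code exists.

0.8125; yes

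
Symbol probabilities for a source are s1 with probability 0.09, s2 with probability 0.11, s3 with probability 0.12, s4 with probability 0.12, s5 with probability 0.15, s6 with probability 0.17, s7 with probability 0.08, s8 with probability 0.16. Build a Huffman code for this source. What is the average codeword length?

Repeatedly combine the two least-probable nodes; the expected code length is the sum of the merged weights.
merge 2/25 + 9/100 → 17/100
merge 11/100 + 3/25 → 23/100
merge 3/25 + 3/20 → 27/100
merge 4/25 + 17/100 → 33/100
merge 17/100 + 23/100 → 2/5
merge 27/100 + 33/100 → 3/5
merge 2/5 + 3/5 → 1
L = 17/100 + 23/100 + 27/100 + 33/100 + 2/5 + 3/5 + 1 = 3 bits/symbol.

3 bits/symbol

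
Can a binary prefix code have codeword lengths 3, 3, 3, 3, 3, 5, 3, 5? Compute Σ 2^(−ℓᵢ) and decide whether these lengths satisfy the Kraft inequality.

With common denominator 2^5 = 32: Σ 2^(−ℓᵢ) = 4/32 + 4/32 + 4/32 + 4/32 + 4/32 + 1/32 + 4/32 + 1/32 = 26/32 = 0.8125.
Kraft's inequality requires Σ ≤ 1; here Σ = 0.8125 ≤ 1, so such a prefix code exists.

0.8125; yes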